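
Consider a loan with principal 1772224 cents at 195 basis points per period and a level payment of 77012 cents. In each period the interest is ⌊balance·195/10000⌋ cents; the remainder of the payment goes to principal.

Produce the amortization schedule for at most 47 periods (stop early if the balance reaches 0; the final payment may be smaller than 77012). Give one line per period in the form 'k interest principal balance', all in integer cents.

1. interest=⌊1772224·195/10000⌋=34558; principal=77012-34558=42454; balance=1772224-42454=1729770
2. interest=⌊1729770·195/10000⌋=33730; principal=77012-33730=43282; balance=1729770-43282=1686488
3. interest=⌊1686488·195/10000⌋=32886; principal=77012-32886=44126; balance=1686488-44126=1642362
4. interest=⌊1642362·195/10000⌋=32026; principal=77012-32026=44986; balance=1642362-44986=1597376
5. interest=⌊1597376·195/10000⌋=31148; principal=77012-31148=45864; balance=1597376-45864=1551512
6. interest=⌊1551512·195/10000⌋=30254; principal=77012-30254=46758; balance=1551512-46758=1504754
7. interest=⌊1504754·195/10000⌋=29342; principal=77012-29342=47670; balance=1504754-47670=1457084
8. interest=⌊1457084·195/10000⌋=28413; principal=77012-28413=48599; balance=1457084-48599=1408485
9. interest=⌊1408485·195/10000⌋=27465; principal=77012-27465=49547; balance=1408485-49547=1358938
10. interest=⌊1358938·195/10000⌋=26499; principal=77012-26499=50513; balance=1358938-50513=1308425
11. interest=⌊1308425·195/10000⌋=25514; principal=77012-25514=51498; balance=1308425-51498=1256927
12. interest=⌊1256927·195/10000⌋=24510; principal=77012-24510=52502; balance=1256927-52502=1204425
13. interest=⌊1204425·195/10000⌋=23486; principal=77012-23486=53526; balance=1204425-53526=1150899
14. interest=⌊1150899·195/10000⌋=22442; principal=77012-22442=54570; balance=1150899-54570=1096329
15. interest=⌊1096329·195/10000⌋=21378; principal=77012-21378=55634; balance=1096329-55634=1040695
16. interest=⌊1040695·195/10000⌋=20293; principal=77012-20293=56719; balance=1040695-56719=983976
17. interest=⌊983976·195/10000⌋=19187; principal=77012-19187=57825; balance=983976-57825=926151
18. interest=⌊926151·195/10000⌋=18059; principal=77012-18059=58953; balance=926151-58953=867198
19. interest=⌊867198·195/10000⌋=16910; principal=77012-16910=60102; balance=867198-60102=807096
20. interest=⌊807096·195/10000⌋=15738; principal=77012-15738=61274; balance=807096-61274=745822
21. interest=⌊745822·195/10000⌋=14543; principal=77012-14543=62469; balance=745822-62469=683353
22. interest=⌊683353·195/10000⌋=13325; principal=77012-13325=63687; balance=683353-63687=619666
23. interest=⌊619666·195/10000⌋=12083; principal=77012-12083=64929; balance=619666-64929=554737
24. interest=⌊554737·195/10000⌋=10817; principal=77012-10817=66195; balance=554737-66195=488542
25. interest=⌊488542·195/10000⌋=9526; principal=77012-9526=67486; balance=488542-67486=421056
26. interest=⌊421056·195/10000⌋=8210; principal=77012-8210=68802; balance=421056-68802=352254
27. interest=⌊352254·195/10000⌋=6868; principal=77012-6868=70144; balance=352254-70144=282110
28. interest=⌊282110·195/10000⌋=5501; principal=77012-5501=71511; balance=282110-71511=210599
29. interest=⌊210599·195/10000⌋=4106; principal=77012-4106=72906; balance=210599-72906=137693
30. interest=⌊137693·195/10000⌋=2685; principal=77012-2685=74327; balance=137693-74327=63366
31. interest=⌊63366·195/10000⌋=1235; principal=min(77012-1235,63366)=63366; balance=63366-63366=0

1 34558 42454 1729770
2 33730 43282 1686488
3 32886 44126 1642362
4 32026 44986 1597376
5 31148 45864 1551512
6 30254 46758 1504754
7 29342 47670 1457084
8 28413 48599 1408485
9 27465 49547 1358938
10 26499 50513 1308425
11 25514 51498 1256927
12 24510 52502 1204425
13 23486 53526 1150899
14 22442 54570 1096329
15 21378 55634 1040695
16 20293 56719 983976
17 19187 57825 926151
18 18059 58953 867198
19 16910 60102 807096
20 15738 61274 745822
21 14543 62469 683353
22 13325 63687 619666
23 12083 64929 554737
24 10817 66195 488542
25 9526 67486 421056
26 8210 68802 352254
27 6868 70144 282110
28 5501 71511 210599
29 4106 72906 137693
30 2685 74327 63366
31 1235 63366 0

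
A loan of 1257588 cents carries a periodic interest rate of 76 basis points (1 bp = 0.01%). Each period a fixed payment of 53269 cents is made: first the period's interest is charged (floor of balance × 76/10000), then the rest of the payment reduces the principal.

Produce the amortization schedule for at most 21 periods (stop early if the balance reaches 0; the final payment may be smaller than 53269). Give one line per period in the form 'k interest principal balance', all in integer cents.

1. interest=⌊1257588·76/10000⌋=9557; principal=53269-9557=43712; balance=1257588-43712=1213876
2. interest=⌊1213876·76/10000⌋=9225; principal=53269-9225=44044; balance=1213876-44044=1169832
3. interest=⌊1169832·76/10000⌋=8890; principal=53269-8890=44379; balance=1169832-44379=1125453
4. interest=⌊1125453·76/10000⌋=8553; principal=53269-8553=44716; balance=1125453-44716=1080737
5. interest=⌊1080737·76/10000⌋=8213; principal=53269-8213=45056; balance=1080737-45056=1035681
6. interest=⌊1035681·76/10000⌋=7871; principal=53269-7871=45398; balance=1035681-45398=990283
7. interest=⌊990283·76/10000⌋=7526; principal=53269-7526=45743; balance=990283-45743=944540
8. interest=⌊944540·76/10000⌋=7178; principal=53269-7178=46091; balance=944540-46091=898449
9. interest=⌊898449·76/10000⌋=6828; principal=53269-6828=46441; balance=898449-46441=852008
10. interest=⌊852008·76/10000⌋=6475; principal=53269-6475=46794; balance=852008-46794=805214
11. interest=⌊805214·76/10000⌋=6119; principal=53269-6119=47150; balance=805214-47150=758064
12. interest=⌊758064·76/10000⌋=5761; principal=53269-5761=47508; balance=758064-47508=710556
13. interest=⌊710556·76/10000⌋=5400; principal=53269-5400=47869; balance=710556-47869=662687
14. interest=⌊662687·76/10000⌋=5036; principal=53269-5036=48233; balance=662687-48233=614454
15. interest=⌊614454·76/10000⌋=4669; principal=53269-4669=48600; balance=614454-48600=565854
16. interest=⌊565854·76/10000⌋=4300; principal=53269-4300=48969; balance=565854-48969=516885
17. interest=⌊516885·76/10000⌋=3928; principal=53269-3928=49341; balance=516885-49341=467544
18. interest=⌊467544·76/10000⌋=3553; principal=53269-3553=49716; balance=467544-49716=417828
19. interest=⌊417828·76/10000⌋=3175; principal=53269-3175=50094; balance=417828-50094=367734
20. interest=⌊367734·76/10000⌋=2794; principal=53269-2794=50475; balance=367734-50475=317259
21. interest=⌊317259·76/10000⌋=2411; principal=53269-2411=50858; balance=317259-50858=266401

1 9557 43712 1213876
2 9225 44044 1169832
3 8890 44379 1125453
4 8553 44716 1080737
5 8213 45056 1035681
6 7871 45398 990283
7 7526 45743 944540
8 7178 46091 898449
9 6828 46441 852008
10 6475 46794 805214
11 6119 47150 758064
12 5761 47508 710556
13 5400 47869 662687
14 5036 48233 614454
15 4669 48600 565854
16 4300 48969 516885
17 3928 49341 467544
18 3553 49716 417828
19 3175 50094 367734
20 2794 50475 317259
21 2411 50858 266401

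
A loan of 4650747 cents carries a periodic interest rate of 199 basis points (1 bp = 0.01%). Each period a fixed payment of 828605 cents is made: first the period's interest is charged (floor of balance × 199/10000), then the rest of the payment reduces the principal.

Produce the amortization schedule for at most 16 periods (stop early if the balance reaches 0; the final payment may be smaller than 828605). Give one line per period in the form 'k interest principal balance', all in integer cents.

1 92549 736056 3914691
2 77902 750703 3163988
3 62963 765642 2398346
4 47727 780878 1617468
5 32187 796418 821050
6 16338 812267 8783
7 174 8783 0

1. interest=⌊4650747·199/10000⌋=92549; principal=828605-92549=736056; balance=4650747-736056=3914691
2. interest=⌊3914691·199/10000⌋=77902; principal=828605-77902=750703; balance=3914691-750703=3163988
3. interest=⌊3163988·199/10000⌋=62963; principal=828605-62963=765642; balance=3163988-765642=2398346
4. interest=⌊2398346·199/10000⌋=47727; principal=828605-47727=780878; balance=2398346-780878=1617468
5. interest=⌊1617468·199/10000⌋=32187; principal=828605-32187=796418; balance=1617468-796418=821050
6. interest=⌊821050·199/10000⌋=16338; principal=828605-16338=812267; balance=821050-812267=8783
7. interest=⌊8783·199/10000⌋=174; principal=min(828605-174,8783)=8783; balance=8783-8783=0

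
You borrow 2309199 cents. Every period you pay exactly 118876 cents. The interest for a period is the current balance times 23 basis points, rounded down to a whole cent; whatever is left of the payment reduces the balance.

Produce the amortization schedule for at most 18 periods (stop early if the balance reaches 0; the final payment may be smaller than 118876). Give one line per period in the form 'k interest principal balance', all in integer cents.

1. interest=⌊2309199·23/10000⌋=5311; principal=118876-5311=113565; balance=2309199-113565=2195634
2. interest=⌊2195634·23/10000⌋=5049; principal=118876-5049=113827; balance=2195634-113827=2081807
3. interest=⌊2081807·23/10000⌋=4788; principal=118876-4788=114088; balance=2081807-114088=1967719
4. interest=⌊1967719·23/10000⌋=4525; principal=118876-4525=114351; balance=1967719-114351=1853368
5. interest=⌊1853368·23/10000⌋=4262; principal=118876-4262=114614; balance=1853368-114614=1738754
6. interest=⌊1738754·23/10000⌋=3999; principal=118876-3999=114877; balance=1738754-114877=1623877
7. interest=⌊1623877·23/10000⌋=3734; principal=118876-3734=115142; balance=1623877-115142=1508735
8. interest=⌊1508735·23/10000⌋=3470; principal=118876-3470=115406; balance=1508735-115406=1393329
9. interest=⌊1393329·23/10000⌋=3204; principal=118876-3204=115672; balance=1393329-115672=1277657
10. interest=⌊1277657·23/10000⌋=2938; principal=118876-2938=115938; balance=1277657-115938=1161719
11. interest=⌊1161719·23/10000⌋=2671; principal=118876-2671=116205; balance=1161719-116205=1045514
12. interest=⌊1045514·23/10000⌋=2404; principal=118876-2404=116472; balance=1045514-116472=929042
13. interest=⌊929042·23/10000⌋=2136; principal=118876-2136=116740; balance=929042-116740=812302
14. interest=⌊812302·23/10000⌋=1868; principal=118876-1868=117008; balance=812302-117008=695294
15. interest=⌊695294·23/10000⌋=1599; principal=118876-1599=117277; balance=695294-117277=578017
16. interest=⌊578017·23/10000⌋=1329; principal=118876-1329=117547; balance=578017-117547=460470
17. interest=⌊460470·23/10000⌋=1059; principal=118876-1059=117817; balance=460470-117817=342653
18. interest=⌊342653·23/10000⌋=788; principal=118876-788=118088; balance=342653-118088=224565

1 5311 113565 2195634
2 5049 113827 2081807
3 4788 114088 1967719
4 4525 114351 1853368
5 4262 114614 1738754
6 3999 114877 1623877
7 3734 115142 1508735
8 3470 115406 1393329
9 3204 115672 1277657
10 2938 115938 1161719
11 2671 116205 1045514
12 2404 116472 929042
13 2136 116740 812302
14 1868 117008 695294
15 1599 117277 578017
16 1329 117547 460470
17 1059 117817 342653
18 788 118088 224565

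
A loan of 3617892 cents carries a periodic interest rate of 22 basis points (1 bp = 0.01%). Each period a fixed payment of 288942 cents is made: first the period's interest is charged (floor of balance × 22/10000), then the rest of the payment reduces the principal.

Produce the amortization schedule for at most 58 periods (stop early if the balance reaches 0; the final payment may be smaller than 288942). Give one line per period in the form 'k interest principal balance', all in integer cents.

1. interest=⌊3617892·22/10000⌋=7959; principal=288942-7959=280983; balance=3617892-280983=3336909
2. interest=⌊3336909·22/10000⌋=7341; principal=288942-7341=281601; balance=3336909-281601=3055308
3. interest=⌊3055308·22/10000⌋=6721; principal=288942-6721=282221; balance=3055308-282221=2773087
4. interest=⌊2773087·22/10000⌋=6100; principal=288942-6100=282842; balance=2773087-282842=2490245
5. interest=⌊2490245·22/10000⌋=5478; principal=288942-5478=283464; balance=2490245-283464=2206781
6. interest=⌊2206781·22/10000⌋=4854; principal=288942-4854=284088; balance=2206781-284088=1922693
7. interest=⌊1922693·22/10000⌋=4229; principal=288942-4229=284713; balance=1922693-284713=1637980
8. interest=⌊1637980·22/10000⌋=3603; principal=288942-3603=285339; balance=1637980-285339=1352641
9. interest=⌊1352641·22/10000⌋=2975; principal=288942-2975=285967; balance=1352641-285967=1066674
10. interest=⌊1066674·22/10000⌋=2346; principal=288942-2346=286596; balance=1066674-286596=780078
11. interest=⌊780078·22/10000⌋=1716; principal=288942-1716=287226; balance=780078-287226=492852
12. interest=⌊492852·22/10000⌋=1084; principal=288942-1084=287858; balance=492852-287858=204994
13. interest=⌊204994·22/10000⌋=450; principal=min(288942-450,204994)=204994; balance=204994-204994=0

1 7959 280983 3336909
2 7341 281601 3055308
3 6721 282221 2773087
4 6100 282842 2490245
5 5478 283464 2206781
6 4854 284088 1922693
7 4229 284713 1637980
8 3603 285339 1352641
9 2975 285967 1066674
10 2346 286596 780078
11 1716 287226 492852
12 1084 287858 204994
13 450 204994 0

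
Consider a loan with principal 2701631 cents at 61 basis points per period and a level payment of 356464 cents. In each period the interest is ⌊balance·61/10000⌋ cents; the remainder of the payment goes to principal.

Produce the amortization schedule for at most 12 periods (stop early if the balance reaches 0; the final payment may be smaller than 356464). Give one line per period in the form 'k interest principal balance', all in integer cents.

1. interest=⌊2701631·61/10000⌋=16479; principal=356464-16479=339985; balance=2701631-339985=2361646
2. interest=⌊2361646·61/10000⌋=14406; principal=356464-14406=342058; balance=2361646-342058=2019588
3. interest=⌊2019588·61/10000⌋=12319; principal=356464-12319=344145; balance=2019588-344145=1675443
4. interest=⌊1675443·61/10000⌋=10220; principal=356464-10220=346244; balance=1675443-346244=1329199
5. interest=⌊1329199·61/10000⌋=8108; principal=356464-8108=348356; balance=1329199-348356=980843
6. interest=⌊980843·61/10000⌋=5983; principal=356464-5983=350481; balance=980843-350481=630362
7. interest=⌊630362·61/10000⌋=3845; principal=356464-3845=352619; balance=630362-352619=277743
8. interest=⌊277743·61/10000⌋=1694; principal=min(356464-1694,277743)=277743; balance=277743-277743=0

1 16479 339985 2361646
2 14406 342058 2019588
3 12319 344145 1675443
4 10220 346244 1329199
5 8108 348356 980843
6 5983 350481 630362
7 3845 352619 277743
8 1694 277743 0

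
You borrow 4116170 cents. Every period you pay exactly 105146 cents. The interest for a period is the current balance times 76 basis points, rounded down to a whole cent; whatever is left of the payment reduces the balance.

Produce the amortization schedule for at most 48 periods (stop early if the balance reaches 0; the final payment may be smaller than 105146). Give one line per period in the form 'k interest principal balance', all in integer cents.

1 31282 73864 4042306
2 30721 74425 3967881
3 30155 74991 3892890
4 29585 75561 3817329
5 29011 76135 3741194
6 28433 76713 3664481
7 27850 77296 3587185
8 27262 77884 3509301
9 26670 78476 3430825
10 26074 79072 3351753
11 25473 79673 3272080
12 24867 80279 3191801
13 24257 80889 3110912
14 23642 81504 3029408
15 23023 82123 2947285
16 22399 82747 2864538
17 21770 83376 2781162
18 21136 84010 2697152
19 20498 84648 2612504
20 19855 85291 2527213
21 19206 85940 2441273
22 18553 86593 2354680
23 17895 87251 2267429
24 17232 87914 2179515
25 16564 88582 2090933
26 15891 89255 2001678
27 15212 89934 1911744
28 14529 90617 1821127
29 13840 91306 1729821
30 13146 92000 1637821
31 12447 92699 1545122
32 11742 93404 1451718
33 11033 94113 1357605
34 10317 94829 1262776
35 9597 95549 1167227
36 8870 96276 1070951
37 8139 97007 973944
38 7401 97745 876199
39 6659 98487 777712
40 5910 99236 678476
41 5156 99990 578486
42 4396 100750 477736
43 3630 101516 376220
44 2859 102287 273933
45 2081 103065 170868
46 1298 103848 67020
47 509 67020 0

1. interest=⌊4116170·76/10000⌋=31282; principal=105146-31282=73864; balance=4116170-73864=4042306
2. interest=⌊4042306·76/10000⌋=30721; principal=105146-30721=74425; balance=4042306-74425=3967881
3. interest=⌊3967881·76/10000⌋=30155; principal=105146-30155=74991; balance=3967881-74991=3892890
4. interest=⌊3892890·76/10000⌋=29585; principal=105146-29585=75561; balance=3892890-75561=3817329
5. interest=⌊3817329·76/10000⌋=29011; principal=105146-29011=76135; balance=3817329-76135=3741194
6. interest=⌊3741194·76/10000⌋=28433; principal=105146-28433=76713; balance=3741194-76713=3664481
7. interest=⌊3664481·76/10000⌋=27850; principal=105146-27850=77296; balance=3664481-77296=3587185
8. interest=⌊3587185·76/10000⌋=27262; principal=105146-27262=77884; balance=3587185-77884=3509301
9. interest=⌊3509301·76/10000⌋=26670; principal=105146-26670=78476; balance=3509301-78476=3430825
10. interest=⌊3430825·76/10000⌋=26074; principal=105146-26074=79072; balance=3430825-79072=3351753
11. interest=⌊3351753·76/10000⌋=25473; principal=105146-25473=79673; balance=3351753-79673=3272080
12. interest=⌊3272080·76/10000⌋=24867; principal=105146-24867=80279; balance=3272080-80279=3191801
13. interest=⌊3191801·76/10000⌋=24257; principal=105146-24257=80889; balance=3191801-80889=3110912
14. interest=⌊3110912·76/10000⌋=23642; principal=105146-23642=81504; balance=3110912-81504=3029408
15. interest=⌊3029408·76/10000⌋=23023; principal=105146-23023=82123; balance=3029408-82123=2947285
16. interest=⌊2947285·76/10000⌋=22399; principal=105146-22399=82747; balance=2947285-82747=2864538
17. interest=⌊2864538·76/10000⌋=21770; principal=105146-21770=83376; balance=2864538-83376=2781162
18. interest=⌊2781162·76/10000⌋=21136; principal=105146-21136=84010; balance=2781162-84010=2697152
19. interest=⌊2697152·76/10000⌋=20498; principal=105146-20498=84648; balance=2697152-84648=2612504
20. interest=⌊2612504·76/10000⌋=19855; principal=105146-19855=85291; balance=2612504-85291=2527213
21. interest=⌊2527213·76/10000⌋=19206; principal=105146-19206=85940; balance=2527213-85940=2441273
22. interest=⌊2441273·76/10000⌋=18553; principal=105146-18553=86593; balance=2441273-86593=2354680
23. interest=⌊2354680·76/10000⌋=17895; principal=105146-17895=87251; balance=2354680-87251=2267429
24. interest=⌊2267429·76/10000⌋=17232; principal=105146-17232=87914; balance=2267429-87914=2179515
25. interest=⌊2179515·76/10000⌋=16564; principal=105146-16564=88582; balance=2179515-88582=2090933
26. interest=⌊2090933·76/10000⌋=15891; principal=105146-15891=89255; balance=2090933-89255=2001678
27. interest=⌊2001678·76/10000⌋=15212; principal=105146-15212=89934; balance=2001678-89934=1911744
28. interest=⌊1911744·76/10000⌋=14529; principal=105146-14529=90617; balance=1911744-90617=1821127
29. interest=⌊1821127·76/10000⌋=13840; principal=105146-13840=91306; balance=1821127-91306=1729821
30. interest=⌊1729821·76/10000⌋=13146; principal=105146-13146=92000; balance=1729821-92000=1637821
31. interest=⌊1637821·76/10000⌋=12447; principal=105146-12447=92699; balance=1637821-92699=1545122
32. interest=⌊1545122·76/10000⌋=11742; principal=105146-11742=93404; balance=1545122-93404=1451718
33. interest=⌊1451718·76/10000⌋=11033; principal=105146-11033=94113; balance=1451718-94113=1357605
34. interest=⌊1357605·76/10000⌋=10317; principal=105146-10317=94829; balance=1357605-94829=1262776
35. interest=⌊1262776·76/10000⌋=9597; principal=105146-9597=95549; balance=1262776-95549=1167227
36. interest=⌊1167227·76/10000⌋=8870; principal=105146-8870=96276; balance=1167227-96276=1070951
37. interest=⌊1070951·76/10000⌋=8139; principal=105146-8139=97007; balance=1070951-97007=973944
38. interest=⌊973944·76/10000⌋=7401; principal=105146-7401=97745; balance=973944-97745=876199
39. interest=⌊876199·76/10000⌋=6659; principal=105146-6659=98487; balance=876199-98487=777712
40. interest=⌊777712·76/10000⌋=5910; principal=105146-5910=99236; balance=777712-99236=678476
41. interest=⌊678476·76/10000⌋=5156; principal=105146-5156=99990; balance=678476-99990=578486
42. interest=⌊578486·76/10000⌋=4396; principal=105146-4396=100750; balance=578486-100750=477736
43. interest=⌊477736·76/10000⌋=3630; principal=105146-3630=101516; balance=477736-101516=376220
44. interest=⌊376220·76/10000⌋=2859; principal=105146-2859=102287; balance=376220-102287=273933
45. interest=⌊273933·76/10000⌋=2081; principal=105146-2081=103065; balance=273933-103065=170868
46. interest=⌊170868·76/10000⌋=1298; principal=105146-1298=103848; balance=170868-103848=67020
47. interest=⌊67020·76/10000⌋=509; principal=min(105146-509,67020)=67020; balance=67020-67020=0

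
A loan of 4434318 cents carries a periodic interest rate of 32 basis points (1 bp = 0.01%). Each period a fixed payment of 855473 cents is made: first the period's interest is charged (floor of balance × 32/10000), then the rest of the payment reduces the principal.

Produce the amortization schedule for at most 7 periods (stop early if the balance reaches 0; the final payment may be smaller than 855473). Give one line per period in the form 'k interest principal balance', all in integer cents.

1 14189 841284 3593034
2 11497 843976 2749058
3 8796 846677 1902381
4 6087 849386 1052995
5 3369 852104 200891
6 642 200891 0

1. interest=⌊4434318·32/10000⌋=14189; principal=855473-14189=841284; balance=4434318-841284=3593034
2. interest=⌊3593034·32/10000⌋=11497; principal=855473-11497=843976; balance=3593034-843976=2749058
3. interest=⌊2749058·32/10000⌋=8796; principal=855473-8796=846677; balance=2749058-846677=1902381
4. interest=⌊1902381·32/10000⌋=6087; principal=855473-6087=849386; balance=1902381-849386=1052995
5. interest=⌊1052995·32/10000⌋=3369; principal=855473-3369=852104; balance=1052995-852104=200891
6. interest=⌊200891·32/10000⌋=642; principal=min(855473-642,200891)=200891; balance=200891-200891=0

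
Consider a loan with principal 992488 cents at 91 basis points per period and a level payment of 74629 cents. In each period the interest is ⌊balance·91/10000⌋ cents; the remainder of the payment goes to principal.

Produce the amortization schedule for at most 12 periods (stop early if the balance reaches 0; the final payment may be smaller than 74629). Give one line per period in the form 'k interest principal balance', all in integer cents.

1. interest=⌊992488·91/10000⌋=9031; principal=74629-9031=65598; balance=992488-65598=926890
2. interest=⌊926890·91/10000⌋=8434; principal=74629-8434=66195; balance=926890-66195=860695
3. interest=⌊860695·91/10000⌋=7832; principal=74629-7832=66797; balance=860695-66797=793898
4. interest=⌊793898·91/10000⌋=7224; principal=74629-7224=67405; balance=793898-67405=726493
5. interest=⌊726493·91/10000⌋=6611; principal=74629-6611=68018; balance=726493-68018=658475
6. interest=⌊658475·91/10000⌋=5992; principal=74629-5992=68637; balance=658475-68637=589838
7. interest=⌊589838·91/10000⌋=5367; principal=74629-5367=69262; balance=589838-69262=520576
8. interest=⌊520576·91/10000⌋=4737; principal=74629-4737=69892; balance=520576-69892=450684
9. interest=⌊450684·91/10000⌋=4101; principal=74629-4101=70528; balance=450684-70528=380156
10. interest=⌊380156·91/10000⌋=3459; principal=74629-3459=71170; balance=380156-71170=308986
11. interest=⌊308986·91/10000⌋=2811; principal=74629-2811=71818; balance=308986-71818=237168
12. interest=⌊237168·91/10000⌋=2158; principal=74629-2158=72471; balance=237168-72471=164697

1 9031 65598 926890
2 8434 66195 860695
3 7832 66797 793898
4 7224 67405 726493
5 6611 68018 658475
6 5992 68637 589838
7 5367 69262 520576
8 4737 69892 450684
9 4101 70528 380156
10 3459 71170 308986
11 2811 71818 237168
12 2158 72471 164697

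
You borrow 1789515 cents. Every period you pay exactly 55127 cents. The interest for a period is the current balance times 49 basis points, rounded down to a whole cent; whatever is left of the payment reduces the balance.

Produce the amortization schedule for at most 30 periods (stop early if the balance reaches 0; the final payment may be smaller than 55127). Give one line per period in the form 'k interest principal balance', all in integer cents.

1. interest=⌊1789515·49/10000⌋=8768; principal=55127-8768=46359; balance=1789515-46359=1743156
2. interest=⌊1743156·49/10000⌋=8541; principal=55127-8541=46586; balance=1743156-46586=1696570
3. interest=⌊1696570·49/10000⌋=8313; principal=55127-8313=46814; balance=1696570-46814=1649756
4. interest=⌊1649756·49/10000⌋=8083; principal=55127-8083=47044; balance=1649756-47044=1602712
5. interest=⌊1602712·49/10000⌋=7853; principal=55127-7853=47274; balance=1602712-47274=1555438
6. interest=⌊1555438·49/10000⌋=7621; principal=55127-7621=47506; balance=1555438-47506=1507932
7. interest=⌊1507932·49/10000⌋=7388; principal=55127-7388=47739; balance=1507932-47739=1460193
8. interest=⌊1460193·49/10000⌋=7154; principal=55127-7154=47973; balance=1460193-47973=1412220
9. interest=⌊1412220·49/10000⌋=6919; principal=55127-6919=48208; balance=1412220-48208=1364012
10. interest=⌊1364012·49/10000⌋=6683; principal=55127-6683=48444; balance=1364012-48444=1315568
11. interest=⌊1315568·49/10000⌋=6446; principal=55127-6446=48681; balance=1315568-48681=1266887
12. interest=⌊1266887·49/10000⌋=6207; principal=55127-6207=48920; balance=1266887-48920=1217967
13. interest=⌊1217967·49/10000⌋=5968; principal=55127-5968=49159; balance=1217967-49159=1168808
14. interest=⌊1168808·49/10000⌋=5727; principal=55127-5727=49400; balance=1168808-49400=1119408
15. interest=⌊1119408·49/10000⌋=5485; principal=55127-5485=49642; balance=1119408-49642=1069766
16. interest=⌊1069766·49/10000⌋=5241; principal=55127-5241=49886; balance=1069766-49886=1019880
17. interest=⌊1019880·49/10000⌋=4997; principal=55127-4997=50130; balance=1019880-50130=969750
18. interest=⌊969750·49/10000⌋=4751; principal=55127-4751=50376; balance=969750-50376=919374
19. interest=⌊919374·49/10000⌋=4504; principal=55127-4504=50623; balance=919374-50623=868751
20. interest=⌊868751·49/10000⌋=4256; principal=55127-4256=50871; balance=868751-50871=817880
21. interest=⌊817880·49/10000⌋=4007; principal=55127-4007=51120; balance=817880-51120=766760
22. interest=⌊766760·49/10000⌋=3757; principal=55127-3757=51370; balance=766760-51370=715390
23. interest=⌊715390·49/10000⌋=3505; principal=55127-3505=51622; balance=715390-51622=663768
24. interest=⌊663768·49/10000⌋=3252; principal=55127-3252=51875; balance=663768-51875=611893
25. interest=⌊611893·49/10000⌋=2998; principal=55127-2998=52129; balance=611893-52129=559764
26. interest=⌊559764·49/10000⌋=2742; principal=55127-2742=52385; balance=559764-52385=507379
27. interest=⌊507379·49/10000⌋=2486; principal=55127-2486=52641; balance=507379-52641=454738
28. interest=⌊454738·49/10000⌋=2228; principal=55127-2228=52899; balance=454738-52899=401839
29. interest=⌊401839·49/10000⌋=1969; principal=55127-1969=53158; balance=401839-53158=348681
30. interest=⌊348681·49/10000⌋=1708; principal=55127-1708=53419; balance=348681-53419=295262

1 8768 46359 1743156
2 8541 46586 1696570
3 8313 46814 1649756
4 8083 47044 1602712
5 7853 47274 1555438
6 7621 47506 1507932
7 7388 47739 1460193
8 7154 47973 1412220
9 6919 48208 1364012
10 6683 48444 1315568
11 6446 48681 1266887
12 6207 48920 1217967
13 5968 49159 1168808
14 5727 49400 1119408
15 5485 49642 1069766
16 5241 49886 1019880
17 4997 50130 969750
18 4751 50376 919374
19 4504 50623 868751
20 4256 50871 817880
21 4007 51120 766760
22 3757 51370 715390
23 3505 51622 663768
24 3252 51875 611893
25 2998 52129 559764
26 2742 52385 507379
27 2486 52641 454738
28 2228 52899 401839
29 1969 53158 348681
30 1708 53419 295262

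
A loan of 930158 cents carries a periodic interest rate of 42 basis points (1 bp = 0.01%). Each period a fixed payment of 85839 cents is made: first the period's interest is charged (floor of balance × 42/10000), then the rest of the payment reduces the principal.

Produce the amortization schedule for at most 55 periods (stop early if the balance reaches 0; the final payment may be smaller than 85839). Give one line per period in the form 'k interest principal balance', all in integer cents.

1. interest=⌊930158·42/10000⌋=3906; principal=85839-3906=81933; balance=930158-81933=848225
2. interest=⌊848225·42/10000⌋=3562; principal=85839-3562=82277; balance=848225-82277=765948
3. interest=⌊765948·42/10000⌋=3216; principal=85839-3216=82623; balance=765948-82623=683325
4. interest=⌊683325·42/10000⌋=2869; principal=85839-2869=82970; balance=683325-82970=600355
5. interest=⌊600355·42/10000⌋=2521; principal=85839-2521=83318; balance=600355-83318=517037
6. interest=⌊517037·42/10000⌋=2171; principal=85839-2171=83668; balance=517037-83668=433369
7. interest=⌊433369·42/10000⌋=1820; principal=85839-1820=84019; balance=433369-84019=349350
8. interest=⌊349350·42/10000⌋=1467; principal=85839-1467=84372; balance=349350-84372=264978
9. interest=⌊264978·42/10000⌋=1112; principal=85839-1112=84727; balance=264978-84727=180251
10. interest=⌊180251·42/10000⌋=757; principal=85839-757=85082; balance=180251-85082=95169
11. interest=⌊95169·42/10000⌋=399; principal=85839-399=85440; balance=95169-85440=9729
12. interest=⌊9729·42/10000⌋=40; principal=min(85839-40,9729)=9729; balance=9729-9729=0

1 3906 81933 848225
2 3562 82277 765948
3 3216 82623 683325
4 2869 82970 600355
5 2521 83318 517037
6 2171 83668 433369
7 1820 84019 349350
8 1467 84372 264978
9 1112 84727 180251
10 757 85082 95169
11 399 85440 9729
12 40 9729 0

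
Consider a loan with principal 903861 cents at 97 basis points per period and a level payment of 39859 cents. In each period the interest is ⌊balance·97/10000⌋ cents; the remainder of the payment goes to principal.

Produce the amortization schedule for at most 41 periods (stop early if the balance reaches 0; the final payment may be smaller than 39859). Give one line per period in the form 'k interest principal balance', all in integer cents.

1. interest=⌊903861·97/10000⌋=8767; principal=39859-8767=31092; balance=903861-31092=872769
2. interest=⌊872769·97/10000⌋=8465; principal=39859-8465=31394; balance=872769-31394=841375
3. interest=⌊841375·97/10000⌋=8161; principal=39859-8161=31698; balance=841375-31698=809677
4. interest=⌊809677·97/10000⌋=7853; principal=39859-7853=32006; balance=809677-32006=777671
5. interest=⌊777671·97/10000⌋=7543; principal=39859-7543=32316; balance=777671-32316=745355
6. interest=⌊745355·97/10000⌋=7229; principal=39859-7229=32630; balance=745355-32630=712725
7. interest=⌊712725·97/10000⌋=6913; principal=39859-6913=32946; balance=712725-32946=679779
8. interest=⌊679779·97/10000⌋=6593; principal=39859-6593=33266; balance=679779-33266=646513
9. interest=⌊646513·97/10000⌋=6271; principal=39859-6271=33588; balance=646513-33588=612925
10. interest=⌊612925·97/10000⌋=5945; principal=39859-5945=33914; balance=612925-33914=579011
11. interest=⌊579011·97/10000⌋=5616; principal=39859-5616=34243; balance=579011-34243=544768
12. interest=⌊544768·97/10000⌋=5284; principal=39859-5284=34575; balance=544768-34575=510193
13. interest=⌊510193·97/10000⌋=4948; principal=39859-4948=34911; balance=510193-34911=475282
14. interest=⌊475282·97/10000⌋=4610; principal=39859-4610=35249; balance=475282-35249=440033
15. interest=⌊440033·97/10000⌋=4268; principal=39859-4268=35591; balance=440033-35591=404442
16. interest=⌊404442·97/10000⌋=3923; principal=39859-3923=35936; balance=404442-35936=368506
17. interest=⌊368506·97/10000⌋=3574; principal=39859-3574=36285; balance=368506-36285=332221
18. interest=⌊332221·97/10000⌋=3222; principal=39859-3222=36637; balance=332221-36637=295584
19. interest=⌊295584·97/10000⌋=2867; principal=39859-2867=36992; balance=295584-36992=258592
20. interest=⌊258592·97/10000⌋=2508; principal=39859-2508=37351; balance=258592-37351=221241
21. interest=⌊221241·97/10000⌋=2146; principal=39859-2146=37713; balance=221241-37713=183528
22. interest=⌊183528·97/10000⌋=1780; principal=39859-1780=38079; balance=183528-38079=145449
23. interest=⌊145449·97/10000⌋=1410; principal=39859-1410=38449; balance=145449-38449=107000
24. interest=⌊107000·97/10000⌋=1037; principal=39859-1037=38822; balance=107000-38822=68178
25. interest=⌊68178·97/10000⌋=661; principal=39859-661=39198; balance=68178-39198=28980
26. interest=⌊28980·97/10000⌋=281; principal=min(39859-281,28980)=28980; balance=28980-28980=0

1 8767 31092 872769
2 8465 31394 841375
3 8161 31698 809677
4 7853 32006 777671
5 7543 32316 745355
6 7229 32630 712725
7 6913 32946 679779
8 6593 33266 646513
9 6271 33588 612925
10 5945 33914 579011
11 5616 34243 544768
12 5284 34575 510193
13 4948 34911 475282
14 4610 35249 440033
15 4268 35591 404442
16 3923 35936 368506
17 3574 36285 332221
18 3222 36637 295584
19 2867 36992 258592
20 2508 37351 221241
21 2146 37713 183528
22 1780 38079 145449
23 1410 38449 107000
24 1037 38822 68178
25 661 39198 28980
26 281 28980 0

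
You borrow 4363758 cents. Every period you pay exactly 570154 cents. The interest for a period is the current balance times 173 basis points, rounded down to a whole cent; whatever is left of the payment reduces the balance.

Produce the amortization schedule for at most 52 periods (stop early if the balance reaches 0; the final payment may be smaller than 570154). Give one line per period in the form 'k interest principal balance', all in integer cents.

1. interest=⌊4363758·173/10000⌋=75493; principal=570154-75493=494661; balance=4363758-494661=3869097
2. interest=⌊3869097·173/10000⌋=66935; principal=570154-66935=503219; balance=3869097-503219=3365878
3. interest=⌊3365878·173/10000⌋=58229; principal=570154-58229=511925; balance=3365878-511925=2853953
4. interest=⌊2853953·173/10000⌋=49373; principal=570154-49373=520781; balance=2853953-520781=2333172
5. interest=⌊2333172·173/10000⌋=40363; principal=570154-40363=529791; balance=2333172-529791=1803381
6. interest=⌊1803381·173/10000⌋=31198; principal=570154-31198=538956; balance=1803381-538956=1264425
7. interest=⌊1264425·173/10000⌋=21874; principal=570154-21874=548280; balance=1264425-548280=716145
8. interest=⌊716145·173/10000⌋=12389; principal=570154-12389=557765; balance=716145-557765=158380
9. interest=⌊158380·173/10000⌋=2739; principal=min(570154-2739,158380)=158380; balance=158380-158380=0

1 75493 494661 3869097
2 66935 503219 3365878
3 58229 511925 2853953
4 49373 520781 2333172
5 40363 529791 1803381
6 31198 538956 1264425
7 21874 548280 716145
8 12389 557765 158380
9 2739 158380 0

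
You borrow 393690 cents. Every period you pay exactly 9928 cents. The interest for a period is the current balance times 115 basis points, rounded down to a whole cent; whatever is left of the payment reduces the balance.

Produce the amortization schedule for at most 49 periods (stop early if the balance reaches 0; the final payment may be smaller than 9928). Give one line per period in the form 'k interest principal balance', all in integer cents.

1. interest=⌊393690·115/10000⌋=4527; principal=9928-4527=5401; balance=393690-5401=388289
2. interest=⌊388289·115/10000⌋=4465; principal=9928-4465=5463; balance=388289-5463=382826
3. interest=⌊382826·115/10000⌋=4402; principal=9928-4402=5526; balance=382826-5526=377300
4. interest=⌊377300·115/10000⌋=4338; principal=9928-4338=5590; balance=377300-5590=371710
5. interest=⌊371710·115/10000⌋=4274; principal=9928-4274=5654; balance=371710-5654=366056
6. interest=⌊366056·115/10000⌋=4209; principal=9928-4209=5719; balance=366056-5719=360337
7. interest=⌊360337·115/10000⌋=4143; principal=9928-4143=5785; balance=360337-5785=354552
8. interest=⌊354552·115/10000⌋=4077; principal=9928-4077=5851; balance=354552-5851=348701
9. interest=⌊348701·115/10000⌋=4010; principal=9928-4010=5918; balance=348701-5918=342783
10. interest=⌊342783·115/10000⌋=3942; principal=9928-3942=5986; balance=342783-5986=336797
11. interest=⌊336797·115/10000⌋=3873; principal=9928-3873=6055; balance=336797-6055=330742
12. interest=⌊330742·115/10000⌋=3803; principal=9928-3803=6125; balance=330742-6125=324617
13. interest=⌊324617·115/10000⌋=3733; principal=9928-3733=6195; balance=324617-6195=318422
14. interest=⌊318422·115/10000⌋=3661; principal=9928-3661=6267; balance=318422-6267=312155
15. interest=⌊312155·115/10000⌋=3589; principal=9928-3589=6339; balance=312155-6339=305816
16. interest=⌊305816·115/10000⌋=3516; principal=9928-3516=6412; balance=305816-6412=299404
17. interest=⌊299404·115/10000⌋=3443; principal=9928-3443=6485; balance=299404-6485=292919
18. interest=⌊292919·115/10000⌋=3368; principal=9928-3368=6560; balance=292919-6560=286359
19. interest=⌊286359·115/10000⌋=3293; principal=9928-3293=6635; balance=286359-6635=279724
20. interest=⌊279724·115/10000⌋=3216; principal=9928-3216=6712; balance=279724-6712=273012
21. interest=⌊273012·115/10000⌋=3139; principal=9928-3139=6789; balance=273012-6789=266223
22. interest=⌊266223·115/10000⌋=3061; principal=9928-3061=6867; balance=266223-6867=259356
23. interest=⌊259356·115/10000⌋=2982; principal=9928-2982=6946; balance=259356-6946=252410
24. interest=⌊252410·115/10000⌋=2902; principal=9928-2902=7026; balance=252410-7026=245384
25. interest=⌊245384·115/10000⌋=2821; principal=9928-2821=7107; balance=245384-7107=238277
26. interest=⌊238277·115/10000⌋=2740; principal=9928-2740=7188; balance=238277-7188=231089
27. interest=⌊231089·115/10000⌋=2657; principal=9928-2657=7271; balance=231089-7271=223818
28. interest=⌊223818·115/10000⌋=2573; principal=9928-2573=7355; balance=223818-7355=216463
29. interest=⌊216463·115/10000⌋=2489; principal=9928-2489=7439; balance=216463-7439=209024
30. interest=⌊209024·115/10000⌋=2403; principal=9928-2403=7525; balance=209024-7525=201499
31. interest=⌊201499·115/10000⌋=2317; principal=9928-2317=7611; balance=201499-7611=193888
32. interest=⌊193888·115/10000⌋=2229; principal=9928-2229=7699; balance=193888-7699=186189
33. interest=⌊186189·115/10000⌋=2141; principal=9928-2141=7787; balance=186189-7787=178402
34. interest=⌊178402·115/10000⌋=2051; principal=9928-2051=7877; balance=178402-7877=170525
35. interest=⌊170525·115/10000⌋=1961; principal=9928-1961=7967; balance=170525-7967=162558
36. interest=⌊162558·115/10000⌋=1869; principal=9928-1869=8059; balance=162558-8059=154499
37. interest=⌊154499·115/10000⌋=1776; principal=9928-1776=8152; balance=154499-8152=146347
38. interest=⌊146347·115/10000⌋=1682; principal=9928-1682=8246; balance=146347-8246=138101
39. interest=⌊138101·115/10000⌋=1588; principal=9928-1588=8340; balance=138101-8340=129761
40. interest=⌊129761·115/10000⌋=1492; principal=9928-1492=8436; balance=129761-8436=121325
41. interest=⌊121325·115/10000⌋=1395; principal=9928-1395=8533; balance=121325-8533=112792
42. interest=⌊112792·115/10000⌋=1297; principal=9928-1297=8631; balance=112792-8631=104161
43. interest=⌊104161·115/10000⌋=1197; principal=9928-1197=8731; balance=104161-8731=95430
44. interest=⌊95430·115/10000⌋=1097; principal=9928-1097=8831; balance=95430-8831=86599
45. interest=⌊86599·115/10000⌋=995; principal=9928-995=8933; balance=86599-8933=77666
46. interest=⌊77666·115/10000⌋=893; principal=9928-893=9035; balance=77666-9035=68631
47. interest=⌊68631·115/10000⌋=789; principal=9928-789=9139; balance=68631-9139=59492
48. interest=⌊59492·115/10000⌋=684; principal=9928-684=9244; balance=59492-9244=50248
49. interest=⌊50248·115/10000⌋=577; principal=9928-577=9351; balance=50248-9351=40897

1 4527 5401 388289
2 4465 5463 382826
3 4402 5526 377300
4 4338 5590 371710
5 4274 5654 366056
6 4209 5719 360337
7 4143 5785 354552
8 4077 5851 348701
9 4010 5918 342783
10 3942 5986 336797
11 3873 6055 330742
12 3803 6125 324617
13 3733 6195 318422
14 3661 6267 312155
15 3589 6339 305816
16 3516 6412 299404
17 3443 6485 292919
18 3368 6560 286359
19 3293 6635 279724
20 3216 6712 273012
21 3139 6789 266223
22 3061 6867 259356
23 2982 6946 252410
24 2902 7026 245384
25 2821 7107 238277
26 2740 7188 231089
27 2657 7271 223818
28 2573 7355 216463
29 2489 7439 209024
30 2403 7525 201499
31 2317 7611 193888
32 2229 7699 186189
33 2141 7787 178402
34 2051 7877 170525
35 1961 7967 162558
36 1869 8059 154499
37 1776 8152 146347
38 1682 8246 138101
39 1588 8340 129761
40 1492 8436 121325
41 1395 8533 112792
42 1297 8631 104161
43 1197 8731 95430
44 1097 8831 86599
45 995 8933 77666
46 893 9035 68631
47 789 9139 59492
48 684 9244 50248
49 577 9351 40897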